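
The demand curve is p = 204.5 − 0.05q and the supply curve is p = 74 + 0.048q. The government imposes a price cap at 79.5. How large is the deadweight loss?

Competitive equilibrium: 204.5 − 0.05q = 74 + 0.048q → q* = 1331.63265, p* = 137.91837.
At the ceiling p = 79.5, quantity supplied = (79.5 − 74)/0.048 = 114.58333.
Willingness to pay at q' = 114.58333: 204.5 − 0.05·114.58333 = 198.77083.
Δq = 1331.63265 − 114.58333 = 1217.04932; wedge = 198.77083 − 79.5 = 119.27083.
Welfare loss = ½ × 1217.04932 × 119.27083 = 72579.24.

72579.24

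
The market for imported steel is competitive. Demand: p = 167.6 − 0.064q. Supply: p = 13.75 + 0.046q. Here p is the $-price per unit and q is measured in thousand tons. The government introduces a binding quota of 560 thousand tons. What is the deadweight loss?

$38682.10 thousand

Competitive equilibrium: 167.6 − 0.064q = 13.75 + 0.046q → q* = 1398.6364, p* = 78.0873.
At q = 560: demand price = 167.6 − 0.064·560 = 131.76; supply price = 13.75 + 0.046·560 = 39.51.
Δq = 1398.6364 − 560 = 838.6364; wedge = 131.76 − 39.51 = 92.25.
Welfare loss = ½ × 838.6364 × 92.25 = $38682.10 thousand.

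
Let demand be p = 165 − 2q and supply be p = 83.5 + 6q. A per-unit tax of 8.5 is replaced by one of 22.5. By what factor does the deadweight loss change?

Competitive equilibrium: 165 − 2q = 83.5 + 6q → q* = 10.1875, p* = 144.625.
For a per-unit tax t: Δq = t/8, so DWL = ½·t·(t/8) = t²/16.
At t = 8.5: DWL = 4.516. At t = 22.5: DWL = 31.641.
Ratio = (22.5/8.5)² = 7.007.

7.007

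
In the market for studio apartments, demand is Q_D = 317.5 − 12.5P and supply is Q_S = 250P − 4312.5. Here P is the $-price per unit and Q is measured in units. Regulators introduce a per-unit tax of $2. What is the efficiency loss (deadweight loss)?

In inverse form: demand P = 25.4 − 0.08Q, supply P = 17.25 + 0.004Q.
Competitive equilibrium: 25.4 − 0.08Q = 17.25 + 0.004Q → Q* = 97.0238, P* = 17.6381.
With the tax, the buyer price exceeds the seller price by 2: (25.4 − 0.08Q) − (17.25 + 0.004Q) = 2 → Q' = 73.2143.
ΔQ = 97.0238 − 73.2143 = 23.8095; the wedge equals the tax, 2.
The triangle = ½ × 23.8095 × 2 = $23.81.

$23.81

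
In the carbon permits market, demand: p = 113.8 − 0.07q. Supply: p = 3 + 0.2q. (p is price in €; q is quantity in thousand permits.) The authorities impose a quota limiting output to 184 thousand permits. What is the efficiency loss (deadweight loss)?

Competitive equilibrium: 113.8 − 0.07q = 3 + 0.2q → q* = 410.3704, p* = 85.0741.
At q = 184: demand price = 113.8 − 0.07·184 = 100.92; supply price = 3 + 0.2·184 = 39.8.
Δq = 410.3704 − 184 = 226.3704; wedge = 100.92 − 39.8 = 61.12.
Welfare loss = ½ × 226.3704 × 61.12 = €6917.88 thousand.

€6917.88 thousand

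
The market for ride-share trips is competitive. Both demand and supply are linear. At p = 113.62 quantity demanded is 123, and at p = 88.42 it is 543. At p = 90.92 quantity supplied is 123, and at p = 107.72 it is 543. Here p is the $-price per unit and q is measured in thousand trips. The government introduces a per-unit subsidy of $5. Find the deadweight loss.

$125 thousand

Demand slope = (88.42 − 113.62)/(543 − 123) = −0.06, so p = 121 − 0.06q.
Supply slope = (107.72 − 90.92)/(543 − 123) = 0.04, so p = 86 + 0.04q.
Competitive equilibrium: 121 − 0.06q = 86 + 0.04q → q* = 350, p* = 100.
The subsidy lowers effective supply by 5: p = 81 + 0.04q.
New quantity: 121 − 0.06q = 81 + 0.04q → q' = 400.
Overproduction Δq = 400 − 350 = 50; wedge = subsidy = 5.
Deadweight loss = ½ × 50 × 5 = $125 thousand.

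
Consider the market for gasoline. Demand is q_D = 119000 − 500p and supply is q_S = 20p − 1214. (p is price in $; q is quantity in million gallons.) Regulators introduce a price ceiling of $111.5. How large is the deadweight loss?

In inverse form: demand p = 238 − 0.002q, supply p = 60.7 + 0.05q.
Competitive equilibrium: 238 − 0.002q = 60.7 + 0.05q → q* = 3409.6154, p* = 231.1808.
At the ceiling p = 111.5, quantity supplied = (111.5 − 60.7)/0.05 = 1016.
Willingness to pay at q' = 1016: 238 − 0.002·1016 = 235.968.
Δq = 3409.6154 − 1016 = 2393.6154; wedge = 235.968 − 111.5 = 124.468.
The triangle = ½ × 2393.6154 × 124.468 = $148964.26 million.

$148964.26 million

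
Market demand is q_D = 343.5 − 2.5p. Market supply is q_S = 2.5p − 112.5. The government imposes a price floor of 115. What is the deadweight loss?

1416.10

In inverse form: demand p = 137.4 − 0.4q, supply p = 45 + 0.4q.
Competitive equilibrium: 137.4 − 0.4q = 45 + 0.4q → q* = 115.5, p* = 91.2.
At the floor p = 115, quantity demanded = (137.4 − 115)/0.4 = 56.
Sellers' marginal cost at q' = 56: 45 + 0.4·56 = 67.4.
Δq = 115.5 − 56 = 59.5; wedge = 115 − 67.4 = 47.6.
The triangle = ½ × 59.5 × 47.6 = 1416.10.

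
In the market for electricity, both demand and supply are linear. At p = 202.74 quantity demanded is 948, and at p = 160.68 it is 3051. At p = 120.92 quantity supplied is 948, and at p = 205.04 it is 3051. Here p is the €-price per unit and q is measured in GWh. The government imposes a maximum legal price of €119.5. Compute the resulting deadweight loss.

€58730.02

Demand slope = (160.68 − 202.74)/(3051 − 948) = −0.02, so p = 221.7 − 0.02q.
Supply slope = (205.04 − 120.92)/(3051 − 948) = 0.04, so p = 83 + 0.04q.
Competitive equilibrium: 221.7 − 0.02q = 83 + 0.04q → q* = 2311.6667, p* = 175.4667.
At the ceiling p = 119.5, quantity supplied = (119.5 − 83)/0.04 = 912.5.
Willingness to pay at q' = 912.5: 221.7 − 0.02·912.5 = 203.45.
Δq = 2311.6667 − 912.5 = 1399.1667; wedge = 203.45 − 119.5 = 83.95.
DWL = ½ × 1399.1667 × 83.95 = €58730.02.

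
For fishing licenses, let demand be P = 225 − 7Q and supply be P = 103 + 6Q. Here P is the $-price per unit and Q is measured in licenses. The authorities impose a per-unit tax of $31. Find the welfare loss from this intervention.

Competitive equilibrium: 225 − 7Q = 103 + 6Q → Q* = 9.3846, P* = 159.3077.
With the tax, the buyer price exceeds the seller price by 31: (225 − 7Q) − (103 + 6Q) = 31 → Q' = 7.
ΔQ = 9.3846 − 7 = 2.3846; the wedge equals the tax, 31.
The triangle = ½ × 2.3846 × 31 = $36.96.

$36.96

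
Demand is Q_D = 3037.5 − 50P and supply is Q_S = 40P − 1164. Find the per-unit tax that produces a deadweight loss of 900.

In inverse form: demand P = 60.75 − 0.02Q, supply P = 29.1 + 0.025Q.
Competitive equilibrium: 60.75 − 0.02Q = 29.1 + 0.025Q → Q* = 703.3333, P* = 46.6833.
A tax t gives ΔQ = t/0.045 and wedge t, so DWL = t²/0.09.
t²/0.09 = 900 → t² = 81 → t = 9.

9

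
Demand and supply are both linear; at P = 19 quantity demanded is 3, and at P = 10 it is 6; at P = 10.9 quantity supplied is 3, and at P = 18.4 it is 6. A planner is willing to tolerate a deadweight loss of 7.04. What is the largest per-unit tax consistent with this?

8.8

Demand slope = (10 − 19)/(6 − 3) = −3, so P = 28 − 3Q.
Supply slope = (18.4 − 10.9)/(6 − 3) = 2.5, so P = 3.4 + 2.5Q.
Competitive equilibrium: 28 − 3Q = 3.4 + 2.5Q → Q* = 4.4727, P* = 14.5818.
A tax t gives ΔQ = t/5.5 and wedge t, so DWL = t²/11.
t²/11 = 7.04 → t² = 77.44 → t = 8.8.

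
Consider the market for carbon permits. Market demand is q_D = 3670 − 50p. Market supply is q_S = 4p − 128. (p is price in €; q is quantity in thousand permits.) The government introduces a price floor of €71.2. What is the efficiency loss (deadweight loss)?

€253.50 thousand

In inverse form: demand p = 73.4 − 0.02q, supply p = 32 + 0.25q.
Competitive equilibrium: 73.4 − 0.02q = 32 + 0.25q → q* = 153.3333, p* = 70.3333.
At the floor p = 71.2, quantity demanded = (73.4 − 71.2)/0.02 = 110.
Sellers' marginal cost at q' = 110: 32 + 0.25·110 = 59.5.
Δq = 153.3333 − 110 = 43.3333; wedge = 71.2 − 59.5 = 11.7.
Welfare loss = ½ × 43.3333 × 11.7 = €253.50 thousand.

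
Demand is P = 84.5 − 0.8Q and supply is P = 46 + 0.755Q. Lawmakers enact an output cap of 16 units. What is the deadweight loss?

59.65

Competitive equilibrium: 84.5 − 0.8Q = 46 + 0.755Q → Q* = 24.7588, P* = 64.6929.
At Q = 16: demand price = 84.5 − 0.8·16 = 71.7; supply price = 46 + 0.755·16 = 58.08.
ΔQ = 24.7588 − 16 = 8.7588; wedge = 71.7 − 58.08 = 13.62.
Deadweight loss = ½ × 8.7588 × 13.62 = 59.65.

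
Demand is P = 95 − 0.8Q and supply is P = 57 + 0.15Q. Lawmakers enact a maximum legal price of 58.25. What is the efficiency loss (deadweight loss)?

Competitive equilibrium: 95 − 0.8Q = 57 + 0.15Q → Q* = 40, P* = 63.
At the ceiling P = 58.25, quantity supplied = (58.25 − 57)/0.15 = 8.3333.
Willingness to pay at Q' = 8.3333: 95 − 0.8·8.3333 = 88.3334.
ΔQ = 40 − 8.3333 = 31.6667; wedge = 88.3334 − 58.25 = 30.0834.
Deadweight loss = ½ × 31.6667 × 30.0834 = 476.32.

476.32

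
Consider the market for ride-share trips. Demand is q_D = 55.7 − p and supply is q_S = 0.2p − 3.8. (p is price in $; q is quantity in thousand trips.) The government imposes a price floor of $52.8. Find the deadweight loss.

$31.04 thousand

In inverse form: demand p = 55.7 − q, supply p = 19 + 5q.
Competitive equilibrium: 55.7 − q = 19 + 5q → q* = 6.1167, p* = 49.5833.
At the floor p = 52.8, quantity demanded = (55.7 − 52.8)/1 = 2.9.
Sellers' marginal cost at q' = 2.9: 19 + 5·2.9 = 33.5.
Δq = 6.1167 − 2.9 = 3.2167; wedge = 52.8 − 33.5 = 19.3.
The triangle = ½ × 3.2167 × 19.3 = $31.04 thousand.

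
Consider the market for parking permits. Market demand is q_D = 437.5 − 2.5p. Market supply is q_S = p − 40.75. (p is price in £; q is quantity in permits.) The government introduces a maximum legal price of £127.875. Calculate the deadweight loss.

In inverse form: demand p = 175 − 0.4q, supply p = 40.75 + q.
Competitive equilibrium: 175 − 0.4q = 40.75 + q → q* = 95.8929, p* = 136.6429.
At the ceiling p = 127.875, quantity supplied = (127.875 − 40.75)/1 = 87.125.
Willingness to pay at q' = 87.125: 175 − 0.4·87.125 = 140.15.
Δq = 95.8929 − 87.125 = 8.7679; wedge = 140.15 − 127.875 = 12.275.
DWL = ½ × 8.7679 × 12.275 = £53.81.

£53.81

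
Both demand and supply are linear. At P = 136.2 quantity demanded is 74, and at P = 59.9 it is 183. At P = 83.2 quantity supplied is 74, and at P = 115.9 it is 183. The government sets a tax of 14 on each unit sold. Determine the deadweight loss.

98

Demand slope = (59.9 − 136.2)/(183 − 74) = −0.7, so P = 188 − 0.7Q.
Supply slope = (115.9 − 83.2)/(183 − 74) = 0.3, so P = 61 + 0.3Q.
Competitive equilibrium: 188 − 0.7Q = 61 + 0.3Q → Q* = 127, P* = 99.1.
With the tax, the buyer price exceeds the seller price by 14: (188 − 0.7Q) − (61 + 0.3Q) = 14 → Q' = 113.
ΔQ = 127 − 113 = 14; the wedge equals the tax, 14.
Welfare loss = ½ × 14 × 14 = 98.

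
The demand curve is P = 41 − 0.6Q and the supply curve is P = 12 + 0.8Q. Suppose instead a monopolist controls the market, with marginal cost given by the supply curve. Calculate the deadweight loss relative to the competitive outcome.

27.03

Competitive equilibrium: 41 − 0.6Q = 12 + 0.8Q → Q* = 20.7143, P* = 28.5714.
Marginal revenue: MR = 41 − 1.2Q. Set MR = MC: 41 − 1.2Q = 12 + 0.8Q → Q_m = 14.5.
Price P_m = 41 − 0.6·14.5 = 32.3; MC(Q_m) = 12 + 0.8·14.5 = 23.6.
Competitive Q* = 20.7143, so ΔQ = 6.2143; wedge = 32.3 − 23.6 = 8.7.
Welfare loss = ½ × 6.2143 × 8.7 = 27.03.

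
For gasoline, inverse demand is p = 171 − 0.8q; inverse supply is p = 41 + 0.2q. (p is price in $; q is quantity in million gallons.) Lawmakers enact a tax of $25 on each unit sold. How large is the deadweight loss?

Competitive equilibrium: 171 − 0.8q = 41 + 0.2q → q* = 130, p* = 67.
With the tax, the buyer price exceeds the seller price by 25: (171 − 0.8q) − (41 + 0.2q) = 25 → q' = 105.
Δq = 130 − 105 = 25; the wedge equals the tax, 25.
The triangle = ½ × 25 × 25 = $312.50 million.

$312.50 million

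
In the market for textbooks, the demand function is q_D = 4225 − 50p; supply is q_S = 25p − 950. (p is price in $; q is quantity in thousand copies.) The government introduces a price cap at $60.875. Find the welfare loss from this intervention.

$1237.79 thousand

In inverse form: demand p = 84.5 − 0.02q, supply p = 38 + 0.04q.
Competitive equilibrium: 84.5 − 0.02q = 38 + 0.04q → q* = 775, p* = 69.
At the ceiling p = 60.875, quantity supplied = (60.875 − 38)/0.04 = 571.875.
Willingness to pay at q' = 571.875: 84.5 − 0.02·571.875 = 73.0625.
Δq = 775 − 571.875 = 203.125; wedge = 73.0625 − 60.875 = 12.1875.
Welfare loss = ½ × 203.125 × 12.1875 = $1237.79 thousand.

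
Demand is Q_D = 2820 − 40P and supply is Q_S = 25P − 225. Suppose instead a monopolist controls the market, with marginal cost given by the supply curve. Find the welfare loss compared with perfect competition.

In inverse form: demand P = 70.5 − 0.025Q, supply P = 9 + 0.04Q.
Competitive equilibrium: 70.5 − 0.025Q = 9 + 0.04Q → Q* = 946.1538, P* = 46.8462.
Marginal revenue: MR = 70.5 − 0.05Q. Set MR = MC: 70.5 − 0.05Q = 9 + 0.04Q → Q_m = 683.3333.
Price P_m = 70.5 − 0.025·683.3333 = 53.4167; MC(Q_m) = 9 + 0.04·683.3333 = 36.3333.
Competitive Q* = 946.1538, so ΔQ = 262.8205; wedge = 53.4167 − 36.3333 = 17.0834.
DWL = ½ × 262.8205 × 17.0834 = 2244.93.

2244.93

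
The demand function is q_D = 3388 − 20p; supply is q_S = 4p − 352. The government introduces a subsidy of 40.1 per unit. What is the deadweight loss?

2680.02

In inverse form: demand p = 169.4 − 0.05q, supply p = 88 + 0.25q.
Competitive equilibrium: 169.4 − 0.05q = 88 + 0.25q → q* = 271.3333, p* = 155.8333.
The subsidy lowers effective supply by 40.1: p = 47.9 + 0.25q.
New quantity: 169.4 − 0.05q = 47.9 + 0.25q → q' = 405.
Overproduction Δq = 405 − 271.3333 = 133.6667; wedge = subsidy = 40.1.
Deadweight loss = ½ × 133.6667 × 40.1 = 2680.02.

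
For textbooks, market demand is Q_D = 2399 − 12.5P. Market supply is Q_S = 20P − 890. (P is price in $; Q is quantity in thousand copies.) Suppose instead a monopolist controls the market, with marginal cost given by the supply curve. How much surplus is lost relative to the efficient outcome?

In inverse form: demand P = 191.92 − 0.08Q, supply P = 44.5 + 0.05Q.
Competitive equilibrium: 191.92 − 0.08Q = 44.5 + 0.05Q → Q* = 1134, P* = 101.2.
Marginal revenue: MR = 191.92 − 0.16Q. Set MR = MC: 191.92 − 0.16Q = 44.5 + 0.05Q → Q_m = 702.
Price P_m = 191.92 − 0.08·702 = 135.76; MC(Q_m) = 44.5 + 0.05·702 = 79.6.
Competitive Q* = 1134, so ΔQ = 432; wedge = 135.76 − 79.6 = 56.16.
DWL = ½ × 432 × 56.16 = $12130.56 thousand.

$12130.56 thousand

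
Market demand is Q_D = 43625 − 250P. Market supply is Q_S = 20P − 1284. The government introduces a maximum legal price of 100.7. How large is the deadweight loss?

46518.28

In inverse form: demand P = 174.5 − 0.004Q, supply P = 64.2 + 0.05Q.
Competitive equilibrium: 174.5 − 0.004Q = 64.2 + 0.05Q → Q* = 2042.5926, P* = 166.3296.
At the ceiling P = 100.7, quantity supplied = (100.7 − 64.2)/0.05 = 730.
Willingness to pay at Q' = 730: 174.5 − 0.004·730 = 171.58.
ΔQ = 2042.5926 − 730 = 1312.5926; wedge = 171.58 − 100.7 = 70.88.
DWL = ½ × 1312.5926 × 70.88 = 46518.28.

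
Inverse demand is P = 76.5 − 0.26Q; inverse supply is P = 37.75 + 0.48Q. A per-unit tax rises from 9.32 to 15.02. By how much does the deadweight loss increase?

93.74

Competitive equilibrium: 76.5 − 0.26Q = 37.75 + 0.48Q → Q* = 52.3649, P* = 62.8851.
For a per-unit tax t: ΔQ = t/0.74, so DWL = ½·t·(t/0.74) = t²/1.48.
At t = 9.32: DWL = 58.691. At t = 15.02: DWL = 152.433.
Increase = 152.433 − 58.691 = 93.74.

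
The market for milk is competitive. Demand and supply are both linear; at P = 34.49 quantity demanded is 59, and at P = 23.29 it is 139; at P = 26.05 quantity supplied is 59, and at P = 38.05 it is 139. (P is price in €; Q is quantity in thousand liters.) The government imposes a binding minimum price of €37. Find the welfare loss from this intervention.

Demand slope = (23.29 − 34.49)/(139 − 59) = −0.14, so P = 42.75 − 0.14Q.
Supply slope = (38.05 − 26.05)/(139 − 59) = 0.15, so P = 17.2 + 0.15Q.
Competitive equilibrium: 42.75 − 0.14Q = 17.2 + 0.15Q → Q* = 88.1034, P* = 30.4155.
At the floor P = 37, quantity demanded = (42.75 − 37)/0.14 = 41.0714.
Sellers' marginal cost at Q' = 41.0714: 17.2 + 0.15·41.0714 = 23.3607.
ΔQ = 88.1034 − 41.0714 = 47.032; wedge = 37 − 23.3607 = 13.6393.
Welfare loss = ½ × 47.032 × 13.6393 = €320.74 thousand.

€320.74 thousand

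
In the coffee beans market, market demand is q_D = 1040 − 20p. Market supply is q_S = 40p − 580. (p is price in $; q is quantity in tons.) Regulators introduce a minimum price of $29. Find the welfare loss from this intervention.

In inverse form: demand p = 52 − 0.05q, supply p = 14.5 + 0.025q.
Competitive equilibrium: 52 − 0.05q = 14.5 + 0.025q → q* = 500, p* = 27.
At the floor p = 29, quantity demanded = (52 − 29)/0.05 = 460.
Sellers' marginal cost at q' = 460: 14.5 + 0.025·460 = 26.
Δq = 500 − 460 = 40; wedge = 29 − 26 = 3.
Deadweight loss = ½ × 40 × 3 = $60.

$60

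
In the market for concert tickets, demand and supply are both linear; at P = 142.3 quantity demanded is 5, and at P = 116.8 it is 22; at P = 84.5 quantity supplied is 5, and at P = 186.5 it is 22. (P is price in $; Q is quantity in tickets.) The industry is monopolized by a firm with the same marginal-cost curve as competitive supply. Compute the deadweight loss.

Demand slope = (116.8 − 142.3)/(22 − 5) = −1.5, so P = 149.8 − 1.5Q.
Supply slope = (186.5 − 84.5)/(22 − 5) = 6, so P = 54.5 + 6Q.
Competitive equilibrium: 149.8 − 1.5Q = 54.5 + 6Q → Q* = 12.7067, P* = 130.74.
Marginal revenue: MR = 149.8 − 3Q. Set MR = MC: 149.8 − 3Q = 54.5 + 6Q → Q_m = 10.5889.
Price P_m = 149.8 − 1.5·10.5889 = 133.9167; MC(Q_m) = 54.5 + 6·10.5889 = 118.0334.
Competitive Q* = 12.7067, so ΔQ = 2.1178; wedge = 133.9167 − 118.0334 = 15.8833.
Welfare loss = ½ × 2.1178 × 15.8833 = $16.82.

$16.82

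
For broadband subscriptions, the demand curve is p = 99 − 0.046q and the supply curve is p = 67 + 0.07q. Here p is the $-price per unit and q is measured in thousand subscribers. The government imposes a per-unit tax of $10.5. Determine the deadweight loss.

Competitive equilibrium: 99 − 0.046q = 67 + 0.07q → q* = 275.8621, p* = 86.3103.
With the tax, the buyer price exceeds the seller price by 10.5: (99 − 0.046q) − (67 + 0.07q) = 10.5 → q' = 185.3448.
Δq = 275.8621 − 185.3448 = 90.5173; the wedge equals the tax, 10.5.
DWL = ½ × 90.5173 × 10.5 = $475.22 thousand.

$475.22 thousand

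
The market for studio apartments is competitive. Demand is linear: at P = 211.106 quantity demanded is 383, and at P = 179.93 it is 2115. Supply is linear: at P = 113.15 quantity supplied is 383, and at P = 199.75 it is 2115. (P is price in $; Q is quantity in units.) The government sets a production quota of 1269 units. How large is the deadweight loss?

Demand slope = (179.93 − 211.106)/(2115 − 383) = −0.018, so P = 218 − 0.018Q.
Supply slope = (199.75 − 113.15)/(2115 − 383) = 0.05, so P = 94 + 0.05Q.
Competitive equilibrium: 218 − 0.018Q = 94 + 0.05Q → Q* = 1823.5294, P* = 185.1765.
At Q = 1269: demand price = 218 − 0.018·1269 = 195.158; supply price = 94 + 0.05·1269 = 157.45.
ΔQ = 1823.5294 − 1269 = 554.5294; wedge = 195.158 − 157.45 = 37.708.
The triangle = ½ × 554.5294 × 37.708 = $10455.10.

$10455.10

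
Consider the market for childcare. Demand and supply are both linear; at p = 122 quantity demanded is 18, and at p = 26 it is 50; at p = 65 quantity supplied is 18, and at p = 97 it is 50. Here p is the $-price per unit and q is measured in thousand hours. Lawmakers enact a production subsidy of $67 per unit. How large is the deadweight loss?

Demand slope = (26 − 122)/(50 − 18) = −3, so p = 176 − 3q.
Supply slope = (97 − 65)/(50 − 18) = 1, so p = 47 + q.
Competitive equilibrium: 176 − 3q = 47 + q → q* = 32.25, p* = 79.25.
The subsidy lowers effective supply by 67: p = q − 20.
New quantity: 176 − 3q = q − 20 → q' = 49.
Overproduction Δq = 49 − 32.25 = 16.75; wedge = subsidy = 67.
Welfare loss = ½ × 16.75 × 67 = $561.125 thousand.

$561.125 thousand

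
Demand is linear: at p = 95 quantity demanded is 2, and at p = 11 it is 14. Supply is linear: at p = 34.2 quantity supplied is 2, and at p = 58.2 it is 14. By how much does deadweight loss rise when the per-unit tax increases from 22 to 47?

Demand slope = (11 − 95)/(14 − 2) = −7, so p = 109 − 7q.
Supply slope = (58.2 − 34.2)/(14 − 2) = 2, so p = 30.2 + 2q.
Competitive equilibrium: 109 − 7q = 30.2 + 2q → q* = 8.7556, p* = 47.7111.
For a per-unit tax t: Δq = t/9, so DWL = ½·t·(t/9) = t²/18.
At t = 22: DWL = 26.889. At t = 47: DWL = 122.722.
Increase = 122.722 − 26.889 = 95.83.

95.83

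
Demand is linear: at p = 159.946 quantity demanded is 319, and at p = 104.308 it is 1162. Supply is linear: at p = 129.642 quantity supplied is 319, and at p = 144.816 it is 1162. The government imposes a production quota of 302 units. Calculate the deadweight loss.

Demand slope = (104.308 − 159.946)/(1162 − 319) = −0.066, so p = 181 − 0.066q.
Supply slope = (144.816 − 129.642)/(1162 − 319) = 0.018, so p = 123.9 + 0.018q.
Competitive equilibrium: 181 − 0.066q = 123.9 + 0.018q → q* = 679.7619, p* = 136.1357.
At q = 302: demand price = 181 − 0.066·302 = 161.068; supply price = 123.9 + 0.018·302 = 129.336.
Δq = 679.7619 − 302 = 377.7619; wedge = 161.068 − 129.336 = 31.732.
DWL = ½ × 377.7619 × 31.732 = 5993.57.

5993.57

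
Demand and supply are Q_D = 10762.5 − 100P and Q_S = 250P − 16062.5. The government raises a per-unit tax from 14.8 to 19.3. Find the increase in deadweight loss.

5480.36

In inverse form: demand P = 107.625 − 0.01Q, supply P = 64.25 + 0.004Q.
Competitive equilibrium: 107.625 − 0.01Q = 64.25 + 0.004Q → Q* = 3098.2143, P* = 76.6429.
For a per-unit tax t: ΔQ = t/0.014, so DWL = ½·t·(t/0.014) = t²/0.028.
At t = 14.8: DWL = 7822.857. At t = 19.3: DWL = 13303.214.
Increase = 13303.214 − 7822.857 = 5480.36.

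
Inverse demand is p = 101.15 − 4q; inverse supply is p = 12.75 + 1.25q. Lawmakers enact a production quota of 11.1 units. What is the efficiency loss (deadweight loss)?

86.43

Competitive equilibrium: 101.15 − 4q = 12.75 + 1.25q → q* = 16.8381, p* = 33.7976.
At q = 11.1: demand price = 101.15 − 4·11.1 = 56.75; supply price = 12.75 + 1.25·11.1 = 26.625.
Δq = 16.8381 − 11.1 = 5.7381; wedge = 56.75 − 26.625 = 30.125.
DWL = ½ × 5.7381 × 30.125 = 86.43.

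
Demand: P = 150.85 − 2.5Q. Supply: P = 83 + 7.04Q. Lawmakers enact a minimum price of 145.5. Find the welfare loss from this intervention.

Competitive equilibrium: 150.85 − 2.5Q = 83 + 7.04Q → Q* = 7.1122, P* = 133.0696.
At the floor P = 145.5, quantity demanded = (150.85 − 145.5)/2.5 = 2.14.
Sellers' marginal cost at Q' = 2.14: 83 + 7.04·2.14 = 98.0656.
ΔQ = 7.1122 − 2.14 = 4.9722; wedge = 145.5 − 98.0656 = 47.4344.
The triangle = ½ × 4.9722 × 47.4344 = 117.93.

117.93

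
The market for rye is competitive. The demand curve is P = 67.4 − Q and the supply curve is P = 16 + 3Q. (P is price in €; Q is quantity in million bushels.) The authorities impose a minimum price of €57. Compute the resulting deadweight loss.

Competitive equilibrium: 67.4 − Q = 16 + 3Q → Q* = 12.85, P* = 54.55.
At the floor P = 57, quantity demanded = (67.4 − 57)/1 = 10.4.
Sellers' marginal cost at Q' = 10.4: 16 + 3·10.4 = 47.2.
ΔQ = 12.85 − 10.4 = 2.45; wedge = 57 − 47.2 = 9.8.
Welfare loss = ½ × 2.45 × 9.8 = €12.005 million.

€12.005 million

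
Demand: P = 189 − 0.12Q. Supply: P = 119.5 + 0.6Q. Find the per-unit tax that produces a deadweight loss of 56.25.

Competitive equilibrium: 189 − 0.12Q = 119.5 + 0.6Q → Q* = 96.5278, P* = 177.4167.
A tax t gives ΔQ = t/0.72 and wedge t, so DWL = t²/1.44.
t²/1.44 = 56.25 → t² = 81 → t = 9.

9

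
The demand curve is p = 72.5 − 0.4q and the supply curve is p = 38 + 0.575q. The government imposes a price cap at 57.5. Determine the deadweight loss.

Competitive equilibrium: 72.5 − 0.4q = 38 + 0.575q → q* = 35.3846, p* = 58.3462.
At the ceiling p = 57.5, quantity supplied = (57.5 − 38)/0.575 = 33.913.
Willingness to pay at q' = 33.913: 72.5 − 0.4·33.913 = 58.9348.
Δq = 35.3846 − 33.913 = 1.4716; wedge = 58.9348 − 57.5 = 1.4348.
The triangle = ½ × 1.4716 × 1.4348 = 1.06.

1.06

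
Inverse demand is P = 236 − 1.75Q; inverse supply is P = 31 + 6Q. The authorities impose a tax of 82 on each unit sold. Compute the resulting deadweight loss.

433.81

Competitive equilibrium: 236 − 1.75Q = 31 + 6Q → Q* = 26.45161, P* = 189.70968.
With the tax, the buyer price exceeds the seller price by 82: (236 − 1.75Q) − (31 + 6Q) = 82 → Q' = 15.87097.
ΔQ = 26.45161 − 15.87097 = 10.58064; the wedge equals the tax, 82.
The triangle = ½ × 10.58064 × 82 = 433.81.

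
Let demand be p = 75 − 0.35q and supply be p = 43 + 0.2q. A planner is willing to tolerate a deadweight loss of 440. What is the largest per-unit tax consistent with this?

22

Competitive equilibrium: 75 − 0.35q = 43 + 0.2q → q* = 58.1818, p* = 54.6364.
A tax t gives Δq = t/0.55 and wedge t, so DWL = t²/1.1.
t²/1.1 = 440 → t² = 484 → t = 22.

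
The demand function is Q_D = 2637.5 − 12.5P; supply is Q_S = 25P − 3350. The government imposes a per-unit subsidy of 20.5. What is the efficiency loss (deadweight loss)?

In inverse form: demand P = 211 − 0.08Q, supply P = 134 + 0.04Q.
Competitive equilibrium: 211 − 0.08Q = 134 + 0.04Q → Q* = 641.6667, P* = 159.6667.
The subsidy lowers effective supply by 20.5: P = 113.5 + 0.04Q.
New quantity: 211 − 0.08Q = 113.5 + 0.04Q → Q' = 812.5.
Overproduction ΔQ = 812.5 − 641.6667 = 170.8333; wedge = subsidy = 20.5.
Deadweight loss = ½ × 170.8333 × 20.5 = 1751.04.

1751.04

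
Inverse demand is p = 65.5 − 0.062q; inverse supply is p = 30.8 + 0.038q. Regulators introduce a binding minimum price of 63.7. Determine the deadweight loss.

Competitive equilibrium: 65.5 − 0.062q = 30.8 + 0.038q → q* = 347, p* = 43.986.
At the floor p = 63.7, quantity demanded = (65.5 − 63.7)/0.062 = 29.03226.
Sellers' marginal cost at q' = 29.03226: 30.8 + 0.038·29.03226 = 31.90323.
Δq = 347 − 29.03226 = 317.96774; wedge = 63.7 − 31.90323 = 31.79677.
Deadweight loss = ½ × 317.96774 × 31.79677 = 5055.17.

5055.17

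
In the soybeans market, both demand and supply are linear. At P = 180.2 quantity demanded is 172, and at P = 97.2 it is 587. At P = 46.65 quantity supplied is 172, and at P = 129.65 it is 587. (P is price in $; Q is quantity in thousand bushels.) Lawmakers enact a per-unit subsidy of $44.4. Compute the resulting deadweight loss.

Demand slope = (97.2 − 180.2)/(587 − 172) = −0.2, so P = 214.6 − 0.2Q.
Supply slope = (129.65 − 46.65)/(587 − 172) = 0.2, so P = 12.25 + 0.2Q.
Competitive equilibrium: 214.6 − 0.2Q = 12.25 + 0.2Q → Q* = 505.875, P* = 113.425.
The subsidy lowers effective supply by 44.4: P = 0.2Q − 32.15.
New quantity: 214.6 − 0.2Q = 0.2Q − 32.15 → Q' = 616.875.
Overproduction ΔQ = 616.875 − 505.875 = 111; wedge = subsidy = 44.4.
DWL = ½ × 111 × 44.4 = $2464.20 thousand.

$2464.20 thousand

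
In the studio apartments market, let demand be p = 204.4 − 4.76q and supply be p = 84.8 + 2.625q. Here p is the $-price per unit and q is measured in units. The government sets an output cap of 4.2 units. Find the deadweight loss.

Competitive equilibrium: 204.4 − 4.76q = 84.8 + 2.625q → q* = 16.195, p* = 127.3118.
At q = 4.2: demand price = 204.4 − 4.76·4.2 = 184.408; supply price = 84.8 + 2.625·4.2 = 95.825.
Δq = 16.195 − 4.2 = 11.995; wedge = 184.408 − 95.825 = 88.583.
The triangle = ½ × 11.995 × 88.583 = $531.28.

$531.28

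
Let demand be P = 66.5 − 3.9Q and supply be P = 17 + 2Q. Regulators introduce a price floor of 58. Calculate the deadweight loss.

113.78

Competitive equilibrium: 66.5 − 3.9Q = 17 + 2Q → Q* = 8.3898, P* = 33.7797.
At the floor P = 58, quantity demanded = (66.5 − 58)/3.9 = 2.1795.
Sellers' marginal cost at Q' = 2.1795: 17 + 2·2.1795 = 21.359.
ΔQ = 8.3898 − 2.1795 = 6.2103; wedge = 58 − 21.359 = 36.641.
DWL = ½ × 6.2103 × 36.641 = 113.78.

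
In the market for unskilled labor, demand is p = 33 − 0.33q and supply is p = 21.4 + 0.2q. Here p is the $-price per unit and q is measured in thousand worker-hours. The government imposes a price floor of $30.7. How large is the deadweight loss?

$58.97 thousand

Competitive equilibrium: 33 − 0.33q = 21.4 + 0.2q → q* = 21.8868, p* = 25.7774.
At the floor p = 30.7, quantity demanded = (33 − 30.7)/0.33 = 6.9697.
Sellers' marginal cost at q' = 6.9697: 21.4 + 0.2·6.9697 = 22.7939.
Δq = 21.8868 − 6.9697 = 14.9171; wedge = 30.7 − 22.7939 = 7.9061.
The triangle = ½ × 14.9171 × 7.9061 = $58.97 thousand.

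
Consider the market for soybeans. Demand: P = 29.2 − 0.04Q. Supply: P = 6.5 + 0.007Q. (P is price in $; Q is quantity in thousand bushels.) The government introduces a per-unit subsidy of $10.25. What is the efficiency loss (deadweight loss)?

Competitive equilibrium: 29.2 − 0.04Q = 6.5 + 0.007Q → Q* = 482.9787, P* = 9.8809.
The subsidy lowers effective supply by 10.25: P = 0.007Q − 3.75.
New quantity: 29.2 − 0.04Q = 0.007Q − 3.75 → Q' = 701.0638.
Overproduction ΔQ = 701.0638 − 482.9787 = 218.0851; wedge = subsidy = 10.25.
DWL = ½ × 218.0851 × 10.25 = $1117.69 thousand.

$1117.69 thousand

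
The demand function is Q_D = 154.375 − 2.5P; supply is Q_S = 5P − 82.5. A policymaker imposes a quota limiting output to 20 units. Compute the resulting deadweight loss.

921.30

In inverse form: demand P = 61.75 − 0.4Q, supply P = 16.5 + 0.2Q.
Competitive equilibrium: 61.75 − 0.4Q = 16.5 + 0.2Q → Q* = 75.4167, P* = 31.5833.
At Q = 20: demand price = 61.75 − 0.4·20 = 53.75; supply price = 16.5 + 0.2·20 = 20.5.
ΔQ = 75.4167 − 20 = 55.4167; wedge = 53.75 − 20.5 = 33.25.
Welfare loss = ½ × 55.4167 × 33.25 = 921.30.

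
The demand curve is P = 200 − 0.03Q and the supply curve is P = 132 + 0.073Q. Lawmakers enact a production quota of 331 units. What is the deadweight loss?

5580.99

Competitive equilibrium: 200 − 0.03Q = 132 + 0.073Q → Q* = 660.1942, P* = 180.1942.
At Q = 331: demand price = 200 − 0.03·331 = 190.07; supply price = 132 + 0.073·331 = 156.163.
ΔQ = 660.1942 − 331 = 329.1942; wedge = 190.07 − 156.163 = 33.907.
Welfare loss = ½ × 329.1942 × 33.907 = 5580.99.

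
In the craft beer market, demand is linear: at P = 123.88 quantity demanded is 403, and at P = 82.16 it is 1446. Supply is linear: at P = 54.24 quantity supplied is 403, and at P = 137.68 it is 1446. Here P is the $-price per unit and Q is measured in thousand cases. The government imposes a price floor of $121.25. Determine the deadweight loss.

Demand slope = (82.16 − 123.88)/(1446 − 403) = −0.04, so P = 140 − 0.04Q.
Supply slope = (137.68 − 54.24)/(1446 − 403) = 0.08, so P = 22 + 0.08Q.
Competitive equilibrium: 140 − 0.04Q = 22 + 0.08Q → Q* = 983.3333, P* = 100.6667.
At the floor P = 121.25, quantity demanded = (140 − 121.25)/0.04 = 468.75.
Sellers' marginal cost at Q' = 468.75: 22 + 0.08·468.75 = 59.5.
ΔQ = 983.3333 − 468.75 = 514.5833; wedge = 121.25 − 59.5 = 61.75.
Deadweight loss = ½ × 514.5833 × 61.75 = $15887.76 thousand.

$15887.76 thousand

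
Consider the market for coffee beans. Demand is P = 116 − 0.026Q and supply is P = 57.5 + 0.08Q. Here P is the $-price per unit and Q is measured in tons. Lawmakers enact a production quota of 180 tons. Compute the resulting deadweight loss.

Competitive equilibrium: 116 − 0.026Q = 57.5 + 0.08Q → Q* = 551.8868, P* = 101.6509.
At Q = 180: demand price = 116 − 0.026·180 = 111.32; supply price = 57.5 + 0.08·180 = 71.9.
ΔQ = 551.8868 − 180 = 371.8868; wedge = 111.32 − 71.9 = 39.42.
DWL = ½ × 371.8868 × 39.42 = $7329.89.

$7329.89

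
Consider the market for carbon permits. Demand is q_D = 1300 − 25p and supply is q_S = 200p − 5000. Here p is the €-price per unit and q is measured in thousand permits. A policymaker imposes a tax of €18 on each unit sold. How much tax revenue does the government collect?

€3600 thousand

In inverse form: demand p = 52 − 0.04q, supply p = 25 + 0.005q.
Competitive equilibrium: 52 − 0.04q = 25 + 0.005q → q* = 600, p* = 28.
With the tax, the buyer price exceeds the seller price by 18: (52 − 0.04q) − (25 + 0.005q) = 18 → q' = 200.
Tax revenue = 18 × 200 = €3600 thousand.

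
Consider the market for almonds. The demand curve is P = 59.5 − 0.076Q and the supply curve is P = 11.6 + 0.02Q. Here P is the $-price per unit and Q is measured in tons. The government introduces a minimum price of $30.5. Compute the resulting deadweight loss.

Competitive equilibrium: 59.5 − 0.076Q = 11.6 + 0.02Q → Q* = 498.9583, P* = 21.5792.
At the floor P = 30.5, quantity demanded = (59.5 − 30.5)/0.076 = 381.5789.
Sellers' marginal cost at Q' = 381.5789: 11.6 + 0.02·381.5789 = 19.2316.
ΔQ = 498.9583 − 381.5789 = 117.3794; wedge = 30.5 − 19.2316 = 11.2684.
DWL = ½ × 117.3794 × 11.2684 = $661.34.

$661.34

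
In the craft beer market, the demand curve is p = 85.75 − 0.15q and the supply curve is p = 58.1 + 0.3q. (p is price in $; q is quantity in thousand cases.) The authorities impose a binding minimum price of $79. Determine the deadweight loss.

$60.84 thousand

Competitive equilibrium: 85.75 − 0.15q = 58.1 + 0.3q → q* = 61.4444, p* = 76.5333.
At the floor p = 79, quantity demanded = (85.75 − 79)/0.15 = 45.
Sellers' marginal cost at q' = 45: 58.1 + 0.3·45 = 71.6.
Δq = 61.4444 − 45 = 16.4444; wedge = 79 − 71.6 = 7.4.
DWL = ½ × 16.4444 × 7.4 = $60.84 thousand.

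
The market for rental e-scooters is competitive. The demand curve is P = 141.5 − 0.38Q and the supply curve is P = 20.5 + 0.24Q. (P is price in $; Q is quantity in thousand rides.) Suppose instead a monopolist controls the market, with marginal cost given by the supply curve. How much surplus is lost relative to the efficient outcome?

$1704.97 thousand

Competitive equilibrium: 141.5 − 0.38Q = 20.5 + 0.24Q → Q* = 195.1613, P* = 67.3387.
Marginal revenue: MR = 141.5 − 0.76Q. Set MR = MC: 141.5 − 0.76Q = 20.5 + 0.24Q → Q_m = 121.
Price P_m = 141.5 − 0.38·121 = 95.52; MC(Q_m) = 20.5 + 0.24·121 = 49.54.
Competitive Q* = 195.1613, so ΔQ = 74.1613; wedge = 95.52 − 49.54 = 45.98.
The triangle = ½ × 74.1613 × 45.98 = $1704.97 thousand.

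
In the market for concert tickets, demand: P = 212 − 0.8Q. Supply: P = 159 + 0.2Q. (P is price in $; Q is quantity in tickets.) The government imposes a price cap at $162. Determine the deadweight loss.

$722

Competitive equilibrium: 212 − 0.8Q = 159 + 0.2Q → Q* = 53, P* = 169.6.
At the ceiling P = 162, quantity supplied = (162 − 159)/0.2 = 15.
Willingness to pay at Q' = 15: 212 − 0.8·15 = 200.
ΔQ = 53 − 15 = 38; wedge = 200 − 162 = 38.
Deadweight loss = ½ × 38 × 38 = $722.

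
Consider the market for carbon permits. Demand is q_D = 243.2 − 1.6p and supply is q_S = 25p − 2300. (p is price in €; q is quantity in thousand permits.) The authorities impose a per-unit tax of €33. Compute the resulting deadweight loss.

In inverse form: demand p = 152 − 0.625q, supply p = 92 + 0.04q.
Competitive equilibrium: 152 − 0.625q = 92 + 0.04q → q* = 90.2256, p* = 95.609.
With the tax, the buyer price exceeds the seller price by 33: (152 − 0.625q) − (92 + 0.04q) = 33 → q' = 40.6015.
Δq = 90.2256 − 40.6015 = 49.6241; the wedge equals the tax, 33.
Deadweight loss = ½ × 49.6241 × 33 = €818.80 thousand.

€818.80 thousand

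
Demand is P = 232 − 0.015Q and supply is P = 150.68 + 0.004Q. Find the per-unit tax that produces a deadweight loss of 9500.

Competitive equilibrium: 232 − 0.015Q = 150.68 + 0.004Q → Q* = 4280, P* = 167.8.
A tax t gives ΔQ = t/0.019 and wedge t, so DWL = t²/0.038.
t²/0.038 = 9500 → t² = 361 → t = 19.

19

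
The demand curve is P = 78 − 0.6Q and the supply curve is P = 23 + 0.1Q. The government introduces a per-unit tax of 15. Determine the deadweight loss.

160.71

Competitive equilibrium: 78 − 0.6Q = 23 + 0.1Q → Q* = 78.5714, P* = 30.8571.
With the tax, the buyer price exceeds the seller price by 15: (78 − 0.6Q) − (23 + 0.1Q) = 15 → Q' = 57.1429.
ΔQ = 78.5714 − 57.1429 = 21.4285; the wedge equals the tax, 15.
Deadweight loss = ½ × 21.4285 × 15 = 160.71.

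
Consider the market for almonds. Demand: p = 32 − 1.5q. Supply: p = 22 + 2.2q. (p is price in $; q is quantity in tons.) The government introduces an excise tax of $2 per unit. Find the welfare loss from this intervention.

Competitive equilibrium: 32 − 1.5q = 22 + 2.2q → q* = 2.7027, p* = 27.9459.
With the tax, the buyer price exceeds the seller price by 2: (32 − 1.5q) − (22 + 2.2q) = 2 → q' = 2.1622.
Δq = 2.7027 − 2.1622 = 0.5405; the wedge equals the tax, 2.
DWL = ½ × 0.5405 × 2 = $0.54.

$0.54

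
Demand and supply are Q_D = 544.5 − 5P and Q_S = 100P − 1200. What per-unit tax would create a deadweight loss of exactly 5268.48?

47.04

In inverse form: demand P = 108.9 − 0.2Q, supply P = 12 + 0.01Q.
Competitive equilibrium: 108.9 − 0.2Q = 12 + 0.01Q → Q* = 461.4286, P* = 16.6143.
A tax t gives ΔQ = t/0.21 and wedge t, so DWL = t²/0.42.
t²/0.42 = 5268.48 → t² = 2212.7616 → t = 47.04.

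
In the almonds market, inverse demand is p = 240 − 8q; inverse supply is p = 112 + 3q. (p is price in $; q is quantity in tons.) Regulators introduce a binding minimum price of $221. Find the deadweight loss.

Competitive equilibrium: 240 − 8q = 112 + 3q → q* = 11.6364, p* = 146.9091.
At the floor p = 221, quantity demanded = (240 − 221)/8 = 2.375.
Sellers' marginal cost at q' = 2.375: 112 + 3·2.375 = 119.125.
Δq = 11.6364 − 2.375 = 9.2614; wedge = 221 − 119.125 = 101.875.
DWL = ½ × 9.2614 × 101.875 = $471.75.

$471.75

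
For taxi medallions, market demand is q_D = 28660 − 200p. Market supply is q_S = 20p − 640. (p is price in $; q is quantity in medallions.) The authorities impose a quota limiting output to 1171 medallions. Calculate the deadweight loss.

In inverse form: demand p = 143.3 − 0.005q, supply p = 32 + 0.05q.
Competitive equilibrium: 143.3 − 0.005q = 32 + 0.05q → q* = 2023.6364, p* = 133.1818.
At q = 1171: demand price = 143.3 − 0.005·1171 = 137.445; supply price = 32 + 0.05·1171 = 90.55.
Δq = 2023.6364 − 1171 = 852.6364; wedge = 137.445 − 90.55 = 46.895.
The triangle = ½ × 852.6364 × 46.895 = $19992.19.

$19992.19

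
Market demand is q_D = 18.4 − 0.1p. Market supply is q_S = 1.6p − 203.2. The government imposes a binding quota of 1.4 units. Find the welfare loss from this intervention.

In inverse form: demand p = 184 − 10q, supply p = 127 + 0.625q.
Competitive equilibrium: 184 − 10q = 127 + 0.625q → q* = 5.3647, p* = 130.3529.
At q = 1.4: demand price = 184 − 10·1.4 = 170; supply price = 127 + 0.625·1.4 = 127.875.
Δq = 5.3647 − 1.4 = 3.9647; wedge = 170 − 127.875 = 42.125.
The triangle = ½ × 3.9647 × 42.125 = 83.51.

83.51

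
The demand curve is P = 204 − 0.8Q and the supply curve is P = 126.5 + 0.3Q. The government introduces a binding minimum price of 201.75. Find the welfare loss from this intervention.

2516.50

Competitive equilibrium: 204 − 0.8Q = 126.5 + 0.3Q → Q* = 70.45455, P* = 147.63636.
At the floor P = 201.75, quantity demanded = (204 − 201.75)/0.8 = 2.8125.
Sellers' marginal cost at Q' = 2.8125: 126.5 + 0.3·2.8125 = 127.34375.
ΔQ = 70.45455 − 2.8125 = 67.64205; wedge = 201.75 − 127.34375 = 74.40625.
The triangle = ½ × 67.64205 × 74.40625 = 2516.50.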